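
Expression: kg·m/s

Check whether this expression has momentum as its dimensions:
Yes

The expression kg·m/s has dimensions [L M T^-1], which is exactly momentum [L M T^-1].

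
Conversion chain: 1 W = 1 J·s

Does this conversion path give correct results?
The chain is incorrect (it contains an error).

Incorrect: Watt is J/s, not J·s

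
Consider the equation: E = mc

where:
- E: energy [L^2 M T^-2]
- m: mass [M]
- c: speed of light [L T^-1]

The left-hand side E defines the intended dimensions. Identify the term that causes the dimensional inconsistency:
The right-hand side term mc

E has dimensions [L^2 M T^-2], but mc has dimensions [L M T^-1], so the term mc is dimensionally wrong for E.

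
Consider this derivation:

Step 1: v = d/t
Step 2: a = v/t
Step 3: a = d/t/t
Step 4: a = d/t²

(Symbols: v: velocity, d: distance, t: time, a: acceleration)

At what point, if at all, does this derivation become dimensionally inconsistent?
No step introduces an error — all steps are dimensionally consistent.

Step 1: v = d/t → LHS [L T^-1], RHS [L T^-1] ✓
Step 2: a = v/t → LHS [L T^-2], RHS [L T^-2] ✓
Step 3: a = d/t/t → LHS [L T^-2], RHS [L T^-2] ✓
Step 4: a = d/t² → LHS [L T^-2], RHS [L T^-2] ✓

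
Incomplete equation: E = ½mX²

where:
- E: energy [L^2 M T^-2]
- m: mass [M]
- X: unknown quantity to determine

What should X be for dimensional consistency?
X = v (velocity), dimensions [L T^-1]

E has dimensions [L^2 M T^-2]; the rest of the RHS (½m) has dimensions [M].
So X² must have dimensions [L^2 T^-2], i.e. X has dimensions [L T^-1] — X = v (velocity).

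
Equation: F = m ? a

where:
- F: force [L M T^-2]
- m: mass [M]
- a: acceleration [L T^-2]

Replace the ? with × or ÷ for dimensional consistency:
multiplication (×): F = m × a

F [L M T^-2]; m [M]; a [L T^-2].
m × a → [L M T^-2] ✓
m ÷ a → [L^-1 M T^2] ✗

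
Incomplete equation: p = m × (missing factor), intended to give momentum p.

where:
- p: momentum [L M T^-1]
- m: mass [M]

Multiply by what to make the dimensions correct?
v (velocity), dimensions [L T^-1]

p has dimensions [L M T^-1] and m has dimensions [M].
The missing factor must have dimensions [L M T^-1] / [M] = [L T^-1], i.e. velocity (v).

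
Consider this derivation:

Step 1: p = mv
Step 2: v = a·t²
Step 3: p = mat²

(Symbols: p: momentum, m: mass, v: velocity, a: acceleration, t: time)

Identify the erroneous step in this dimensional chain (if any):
Step 2

Step 1: p = mv → LHS [L M T^-1], RHS [L M T^-1] ✓
Step 2: v = a·t² → LHS [L T^-1], RHS [L] ✗

The first dimensional inconsistency appears in step 2: v = a·t²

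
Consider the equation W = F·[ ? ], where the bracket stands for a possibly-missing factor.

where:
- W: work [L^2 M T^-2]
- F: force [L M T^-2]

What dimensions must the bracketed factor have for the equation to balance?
[L] — length (e.g. a distance d)

W has dimensions [L^2 M T^-2]; F has dimensions [L M T^-2].
The bracketed factor must supply [L^2 M T^-2] / [L M T^-2] = [L].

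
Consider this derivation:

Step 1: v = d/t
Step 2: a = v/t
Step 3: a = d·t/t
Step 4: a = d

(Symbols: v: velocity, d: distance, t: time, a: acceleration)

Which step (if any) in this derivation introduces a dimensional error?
Step 3

Step 1: v = d/t → LHS [L T^-1], RHS [L T^-1] ✓
Step 2: a = v/t → LHS [L T^-2], RHS [L T^-2] ✓
Step 3: a = d·t/t → LHS [L T^-2], RHS [L] ✗

The first dimensional inconsistency appears in step 3: a = d·t/t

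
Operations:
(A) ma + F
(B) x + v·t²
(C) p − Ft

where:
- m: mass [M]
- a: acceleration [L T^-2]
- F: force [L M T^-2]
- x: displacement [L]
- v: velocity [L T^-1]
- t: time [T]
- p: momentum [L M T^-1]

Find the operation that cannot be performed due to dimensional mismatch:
(B) x + v·t²

(A) ma + F: ma [L M T^-2] and F [L M T^-2] — same dimensions ✓
(B) x + v·t²: x [L] and v·t² [L T] — different dimensions cannot be added/subtracted ✗
(C) p − Ft: p [L M T^-1] and Ft [L M T^-1] — same dimensions ✓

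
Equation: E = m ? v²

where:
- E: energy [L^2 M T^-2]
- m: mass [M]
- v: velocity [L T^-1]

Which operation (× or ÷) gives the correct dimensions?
multiplication (×): E = m × v²

E [L^2 M T^-2]; m [M]; v² [L^2 T^-2].
m × v² → [L^2 M T^-2] ✓
m ÷ v² → [L^-2 M T^2] ✗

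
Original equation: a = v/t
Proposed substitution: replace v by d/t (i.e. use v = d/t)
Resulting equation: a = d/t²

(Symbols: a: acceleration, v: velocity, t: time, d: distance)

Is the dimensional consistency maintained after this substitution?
Yes

[v] = [L T^-1] and [d/t] = [L T^-1]. These match, so the substitution replaces a quantity by one of the same dimensions and the result a = d/t² has LHS [L T^-2] vs RHS [L T^-2] — still consistent.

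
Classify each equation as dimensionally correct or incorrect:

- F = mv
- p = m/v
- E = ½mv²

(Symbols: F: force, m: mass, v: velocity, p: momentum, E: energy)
Dimensionally correct: E = ½mv²
Dimensionally incorrect: F = mv, p = m/v
Ordered (correct first, then incorrect): E = ½mv², F = mv, p = m/v

- F = mv: LHS [L M T^-2], RHS [L M T^-1] → incorrect ✗
- p = m/v: LHS [L M T^-1], RHS [L^-1 M T] → incorrect ✗
- E = ½mv²: LHS [L^2 M T^-2], RHS [L^2 M T^-2] → correct ✓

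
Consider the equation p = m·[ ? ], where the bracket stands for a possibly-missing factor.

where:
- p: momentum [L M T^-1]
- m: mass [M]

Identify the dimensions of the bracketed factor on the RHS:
[L T^-1] — velocity (e.g. v)

p has dimensions [L M T^-1]; m has dimensions [M].
The bracketed factor must supply [L M T^-1] / [M] = [L T^-1].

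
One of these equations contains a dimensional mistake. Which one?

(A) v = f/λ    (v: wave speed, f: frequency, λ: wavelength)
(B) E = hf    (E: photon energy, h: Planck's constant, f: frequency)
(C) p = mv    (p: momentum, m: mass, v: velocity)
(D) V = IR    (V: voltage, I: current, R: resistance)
(A) v = f/λ

The equation (A) v = f/λ is dimensionally incorrect.

LHS (v): [L T^-1]
RHS (f/λ): [L^-1 T^-1] ✗

The dimensions do not match. The other three equations balance.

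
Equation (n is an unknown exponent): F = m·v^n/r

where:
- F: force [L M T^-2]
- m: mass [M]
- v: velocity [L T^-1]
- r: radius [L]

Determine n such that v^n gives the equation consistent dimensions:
n = 2

F has dimensions [L M T^-2]; v has dimensions [L T^-1].
The rest of the RHS has dimensions [L^-1 M], so v^n must supply [L^2 T^-2].
With n = 2: m·v^2/r has dimensions [L M T^-2], matching the LHS ✓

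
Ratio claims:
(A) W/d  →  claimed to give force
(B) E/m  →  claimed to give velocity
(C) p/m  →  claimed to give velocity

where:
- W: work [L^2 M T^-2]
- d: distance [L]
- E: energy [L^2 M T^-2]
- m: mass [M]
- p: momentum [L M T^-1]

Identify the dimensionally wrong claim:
(B) E/m does not give velocity

(A) W/d: [L M T^-2] = force [L M T^-2] ✓
(B) E/m: [L^2 T^-2] ≠ velocity [L T^-1] ✗
(C) p/m: [L T^-1] = velocity [L T^-1] ✓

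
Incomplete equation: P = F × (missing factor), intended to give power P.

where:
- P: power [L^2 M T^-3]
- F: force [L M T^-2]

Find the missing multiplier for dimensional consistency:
v (velocity), dimensions [L T^-1]

P has dimensions [L^2 M T^-3] and F has dimensions [L M T^-2].
The missing factor must have dimensions [L^2 M T^-3] / [L M T^-2] = [L T^-1], i.e. velocity (v).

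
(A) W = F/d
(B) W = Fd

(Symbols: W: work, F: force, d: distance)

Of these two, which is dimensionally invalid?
(A)

(A) W = F/d: LHS [L^2 M T^-2], RHS [M T^-2] ✗
(B) W = Fd: LHS [L^2 M T^-2], RHS [L^2 M T^-2] ✓

Expression (A) W = F/d is dimensionally incorrect.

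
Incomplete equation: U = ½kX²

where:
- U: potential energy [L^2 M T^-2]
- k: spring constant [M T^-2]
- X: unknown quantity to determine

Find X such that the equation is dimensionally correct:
X = x (displacement), dimensions [L]

U has dimensions [L^2 M T^-2]; the rest of the RHS (½k) has dimensions [M T^-2].
So X² must have dimensions [L^2], i.e. X has dimensions [L] — X = x (displacement).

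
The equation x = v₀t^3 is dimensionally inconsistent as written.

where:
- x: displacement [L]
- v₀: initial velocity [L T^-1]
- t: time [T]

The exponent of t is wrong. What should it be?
The exponent of t should be 1: x = v₀t

The LHS x has dimensions [L]; t has dimensions [T].
As written, the RHS v₀t^3 (exponent 3 on t) has dimensions [L T^2], which does not match.
With exponent 1, the RHS v₀t has dimensions [L], matching the LHS.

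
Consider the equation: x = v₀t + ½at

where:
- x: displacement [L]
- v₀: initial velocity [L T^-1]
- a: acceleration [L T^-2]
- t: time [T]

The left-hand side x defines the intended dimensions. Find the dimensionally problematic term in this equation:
The term ½at

Checking each RHS term against the LHS:
- v₀t: [L] — matches x [L] ✓
- ½at: [L T^-1] — does NOT match x [L] ✗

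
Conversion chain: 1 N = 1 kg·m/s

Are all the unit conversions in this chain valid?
The chain is incorrect (it contains an error).

Incorrect: Newton is kg·m/s², not kg·m/s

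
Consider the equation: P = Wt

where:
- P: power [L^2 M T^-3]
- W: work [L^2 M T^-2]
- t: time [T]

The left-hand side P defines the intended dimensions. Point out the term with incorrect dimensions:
The right-hand side term Wt

P has dimensions [L^2 M T^-3], but Wt has dimensions [L^2 M T^-1], so the term Wt is dimensionally wrong for P.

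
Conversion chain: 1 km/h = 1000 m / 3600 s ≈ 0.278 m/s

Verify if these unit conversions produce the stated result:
The chain is correct (no errors).

Correct: 1 km = 1000 m, 1 h = 3600 s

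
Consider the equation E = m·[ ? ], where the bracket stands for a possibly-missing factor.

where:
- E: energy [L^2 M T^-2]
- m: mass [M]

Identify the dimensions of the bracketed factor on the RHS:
[L^2 T^-2] — velocity squared (e.g. v²)

E has dimensions [L^2 M T^-2]; m has dimensions [M].
The bracketed factor must supply [L^2 M T^-2] / [M] = [L^2 T^-2].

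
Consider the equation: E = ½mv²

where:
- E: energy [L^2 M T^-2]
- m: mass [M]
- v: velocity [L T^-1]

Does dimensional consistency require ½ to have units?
No

E has dimensions [L^2 M T^-2] and mv² already has dimensions [L^2 M T^-2], so the equation balances without ½ contributing any dimensions. ½ is a pure (dimensionless) number; changing or removing it would not affect dimensional consistency.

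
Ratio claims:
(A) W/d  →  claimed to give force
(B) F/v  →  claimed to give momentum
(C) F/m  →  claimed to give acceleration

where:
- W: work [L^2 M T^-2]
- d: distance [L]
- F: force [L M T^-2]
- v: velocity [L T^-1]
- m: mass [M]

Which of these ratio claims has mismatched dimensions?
(B) F/v does not give momentum

(A) W/d: [L M T^-2] = force [L M T^-2] ✓
(B) F/v: [M T^-1] ≠ momentum [L M T^-1] ✗
(C) F/m: [L T^-2] = acceleration [L T^-2] ✓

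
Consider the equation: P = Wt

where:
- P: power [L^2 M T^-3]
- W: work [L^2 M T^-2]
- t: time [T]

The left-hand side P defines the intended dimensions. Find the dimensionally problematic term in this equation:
The right-hand side term Wt

P has dimensions [L^2 M T^-3], but Wt has dimensions [L^2 M T^-1], so the term Wt is dimensionally wrong for P.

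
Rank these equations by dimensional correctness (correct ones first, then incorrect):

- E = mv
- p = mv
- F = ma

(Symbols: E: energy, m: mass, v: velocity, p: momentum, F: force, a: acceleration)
Dimensionally correct: p = mv, F = ma
Dimensionally incorrect: E = mv
Ordered (correct first, then incorrect): p = mv, F = ma, E = mv

- E = mv: LHS [L^2 M T^-2], RHS [L M T^-1] → incorrect ✗
- p = mv: LHS [L M T^-1], RHS [L M T^-1] → correct ✓
- F = ma: LHS [L M T^-2], RHS [L M T^-2] → correct ✓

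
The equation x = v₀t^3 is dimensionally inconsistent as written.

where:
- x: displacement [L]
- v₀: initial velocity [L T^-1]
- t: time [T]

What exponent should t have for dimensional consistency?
The exponent of t should be 1: x = v₀t

The LHS x has dimensions [L]; t has dimensions [T].
As written, the RHS v₀t^3 (exponent 3 on t) has dimensions [L T^2], which does not match.
With exponent 1, the RHS v₀t has dimensions [L], matching the LHS.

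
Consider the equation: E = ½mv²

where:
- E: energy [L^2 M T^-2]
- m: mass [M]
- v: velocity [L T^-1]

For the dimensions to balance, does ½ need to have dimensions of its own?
No

E has dimensions [L^2 M T^-2] and mv² already has dimensions [L^2 M T^-2], so the equation balances without ½ contributing any dimensions. ½ is a pure (dimensionless) number; changing or removing it would not affect dimensional consistency.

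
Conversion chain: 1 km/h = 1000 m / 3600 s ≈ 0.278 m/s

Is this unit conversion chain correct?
The chain is correct (no errors).

Correct: 1 km = 1000 m, 1 h = 3600 s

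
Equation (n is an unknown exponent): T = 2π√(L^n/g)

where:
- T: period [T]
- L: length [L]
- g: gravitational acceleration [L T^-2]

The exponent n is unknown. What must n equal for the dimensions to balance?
n = 1

T has dimensions [T]; L has dimensions [L].
With n = 1: 2π√(L^1/g) has dimensions [T], matching the LHS ✓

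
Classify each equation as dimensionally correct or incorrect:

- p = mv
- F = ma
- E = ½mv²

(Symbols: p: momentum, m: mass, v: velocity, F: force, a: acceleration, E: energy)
Dimensionally correct: p = mv, F = ma, E = ½mv²
Dimensionally incorrect: none
Ordered (correct first, then incorrect): p = mv, F = ma, E = ½mv²

- p = mv: LHS [L M T^-1], RHS [L M T^-1] → correct ✓
- F = ma: LHS [L M T^-2], RHS [L M T^-2] → correct ✓
- E = ½mv²: LHS [L^2 M T^-2], RHS [L^2 M T^-2] → correct ✓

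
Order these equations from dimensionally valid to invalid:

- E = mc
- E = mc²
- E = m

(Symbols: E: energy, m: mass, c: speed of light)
Dimensionally correct: E = mc²
Dimensionally incorrect: E = mc, E = m
Ordered (correct first, then incorrect): E = mc², E = mc, E = m

- E = mc: LHS [L^2 M T^-2], RHS [L M T^-1] → incorrect ✗
- E = mc²: LHS [L^2 M T^-2], RHS [L^2 M T^-2] → correct ✓
- E = m: LHS [L^2 M T^-2], RHS [M] → incorrect ✗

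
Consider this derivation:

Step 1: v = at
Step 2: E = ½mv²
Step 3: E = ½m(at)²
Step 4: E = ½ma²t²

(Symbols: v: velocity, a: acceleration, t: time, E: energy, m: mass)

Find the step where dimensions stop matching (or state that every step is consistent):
No step introduces an error — all steps are dimensionally consistent.

Step 1: v = at → LHS [L T^-1], RHS [L T^-1] ✓
Step 2: E = ½mv² → LHS [L^2 M T^-2], RHS [L^2 M T^-2] ✓
Step 3: E = ½m(at)² → LHS [L^2 M T^-2], RHS [L^2 M T^-2] ✓
Step 4: E = ½ma²t² → LHS [L^2 M T^-2], RHS [L^2 M T^-2] ✓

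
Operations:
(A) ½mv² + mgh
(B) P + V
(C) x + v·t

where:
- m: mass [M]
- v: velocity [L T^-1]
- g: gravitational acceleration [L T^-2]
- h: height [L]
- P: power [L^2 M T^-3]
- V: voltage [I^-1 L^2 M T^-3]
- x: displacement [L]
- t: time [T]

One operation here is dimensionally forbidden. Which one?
(B) P + V

(A) ½mv² + mgh: ½mv² [L^2 M T^-2] and mgh [L^2 M T^-2] — same dimensions ✓
(B) P + V: P [L^2 M T^-3] and V [I^-1 L^2 M T^-3] — different dimensions cannot be added/subtracted ✗
(C) x + v·t: x [L] and v·t [L] — same dimensions ✓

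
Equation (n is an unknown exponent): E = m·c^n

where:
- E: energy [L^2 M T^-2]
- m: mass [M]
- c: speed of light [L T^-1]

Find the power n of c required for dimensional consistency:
n = 2

E has dimensions [L^2 M T^-2]; c has dimensions [L T^-1].
The rest of the RHS has dimensions [M], so c^n must supply [L^2 T^-2].
With n = 2: m·c^2 has dimensions [L^2 M T^-2], matching the LHS ✓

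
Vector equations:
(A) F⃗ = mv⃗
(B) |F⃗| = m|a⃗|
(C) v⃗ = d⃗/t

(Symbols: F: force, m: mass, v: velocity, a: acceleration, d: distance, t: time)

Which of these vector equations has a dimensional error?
(A) F⃗ = mv⃗

(A) F⃗ = mv⃗: LHS [L M T^-2], RHS [L M T^-1] ✗ — mass times velocity is momentum, not force; should be ma⃗
(B) |F⃗| = m|a⃗|: LHS [L M T^-2], RHS [L M T^-2] ✓ — magnitudes of vectors are scalars
(C) v⃗ = d⃗/t: LHS [L T^-1], RHS [L T^-1] ✓ — displacement (vector) divided by time (scalar)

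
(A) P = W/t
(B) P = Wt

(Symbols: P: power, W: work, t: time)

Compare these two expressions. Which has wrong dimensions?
(B)

(A) P = W/t: LHS [L^2 M T^-3], RHS [L^2 M T^-3] ✓
(B) P = Wt: LHS [L^2 M T^-3], RHS [L^2 M T^-1] ✗

Expression (B) P = Wt is dimensionally incorrect.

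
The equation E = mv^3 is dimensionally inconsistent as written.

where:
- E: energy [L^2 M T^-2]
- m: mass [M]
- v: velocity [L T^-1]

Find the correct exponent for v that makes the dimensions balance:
The exponent of v should be 2: E = mv^2

The LHS E has dimensions [L^2 M T^-2]; v has dimensions [L T^-1].
As written, the RHS mv^3 (exponent 3 on v) has dimensions [L^3 M T^-3], which does not match.
With exponent 2, the RHS mv^2 has dimensions [L^2 M T^-2], matching the LHS.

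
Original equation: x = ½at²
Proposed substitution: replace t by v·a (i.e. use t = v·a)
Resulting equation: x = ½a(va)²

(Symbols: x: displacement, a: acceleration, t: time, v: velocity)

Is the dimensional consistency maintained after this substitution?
No

[t] = [T] and [v·a] = [L^2 T^-3]. These differ, so the substitution replaces a quantity by one of different dimensions and the result x = ½a(va)² has LHS [L] vs RHS [L^5 T^-8] — inconsistent.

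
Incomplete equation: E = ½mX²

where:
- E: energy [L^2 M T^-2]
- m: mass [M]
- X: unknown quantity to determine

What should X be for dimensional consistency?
X = v (velocity), dimensions [L T^-1]

E has dimensions [L^2 M T^-2]; the rest of the RHS (½m) has dimensions [M].
So X² must have dimensions [L^2 T^-2], i.e. X has dimensions [L T^-1] — X = v (velocity).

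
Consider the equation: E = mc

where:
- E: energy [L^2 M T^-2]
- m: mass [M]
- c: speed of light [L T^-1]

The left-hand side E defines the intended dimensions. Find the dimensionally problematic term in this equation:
The right-hand side term mc

E has dimensions [L^2 M T^-2], but mc has dimensions [L M T^-1], so the term mc is dimensionally wrong for E.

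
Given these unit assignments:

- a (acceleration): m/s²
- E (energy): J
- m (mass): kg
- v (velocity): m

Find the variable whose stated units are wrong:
v

The variable v (velocity) should have units m/s, not m.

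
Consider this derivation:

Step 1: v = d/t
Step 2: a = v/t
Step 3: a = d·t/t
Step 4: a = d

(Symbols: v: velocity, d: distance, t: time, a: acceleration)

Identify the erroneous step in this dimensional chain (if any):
Step 3

Step 1: v = d/t → LHS [L T^-1], RHS [L T^-1] ✓
Step 2: a = v/t → LHS [L T^-2], RHS [L T^-2] ✓
Step 3: a = d·t/t → LHS [L T^-2], RHS [L] ✗

The first dimensional inconsistency appears in step 3: a = d·t/t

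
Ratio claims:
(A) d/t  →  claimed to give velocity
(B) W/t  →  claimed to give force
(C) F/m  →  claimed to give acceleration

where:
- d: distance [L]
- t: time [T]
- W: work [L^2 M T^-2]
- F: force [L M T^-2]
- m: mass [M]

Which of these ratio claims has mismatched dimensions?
(B) W/t does not give force

(A) d/t: [L T^-1] = velocity [L T^-1] ✓
(B) W/t: [L^2 M T^-3] ≠ force [L M T^-2] ✗
(C) F/m: [L T^-2] = acceleration [L T^-2] ✓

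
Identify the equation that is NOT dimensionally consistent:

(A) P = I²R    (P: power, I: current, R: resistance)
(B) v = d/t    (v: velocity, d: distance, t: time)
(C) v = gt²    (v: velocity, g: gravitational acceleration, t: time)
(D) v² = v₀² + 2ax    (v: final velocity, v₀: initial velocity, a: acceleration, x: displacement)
(C) v = gt²

The equation (C) v = gt² is dimensionally incorrect.

LHS (v): [L T^-1]
RHS (gt²): [L] ✗

The dimensions do not match. The other three equations balance.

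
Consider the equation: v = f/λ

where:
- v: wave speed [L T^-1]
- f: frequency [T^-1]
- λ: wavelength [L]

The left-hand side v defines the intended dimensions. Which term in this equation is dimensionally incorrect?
The right-hand side term f/λ

v has dimensions [L T^-1], but f/λ has dimensions [L^-1 T^-1], so the term f/λ is dimensionally wrong for v.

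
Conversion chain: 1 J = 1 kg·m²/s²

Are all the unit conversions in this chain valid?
The chain is correct (no errors).

Correct: Joule is defined as kg·m²/s²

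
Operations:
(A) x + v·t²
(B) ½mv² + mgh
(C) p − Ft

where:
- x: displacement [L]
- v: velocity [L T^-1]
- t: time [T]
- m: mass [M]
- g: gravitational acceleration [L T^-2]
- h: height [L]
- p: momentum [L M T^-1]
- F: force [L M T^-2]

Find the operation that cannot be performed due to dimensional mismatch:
(A) x + v·t²

(A) x + v·t²: x [L] and v·t² [L T] — different dimensions cannot be added/subtracted ✗
(B) ½mv² + mgh: ½mv² [L^2 M T^-2] and mgh [L^2 M T^-2] — same dimensions ✓
(C) p − Ft: p [L M T^-1] and Ft [L M T^-1] — same dimensions ✓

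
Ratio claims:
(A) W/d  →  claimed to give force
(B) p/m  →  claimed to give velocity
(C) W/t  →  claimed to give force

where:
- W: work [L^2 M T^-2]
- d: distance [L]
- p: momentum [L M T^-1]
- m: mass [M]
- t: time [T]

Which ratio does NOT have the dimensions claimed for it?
(C) W/t does not give force

(A) W/d: [L M T^-2] = force [L M T^-2] ✓
(B) p/m: [L T^-1] = velocity [L T^-1] ✓
(C) W/t: [L^2 M T^-3] ≠ force [L M T^-2] ✗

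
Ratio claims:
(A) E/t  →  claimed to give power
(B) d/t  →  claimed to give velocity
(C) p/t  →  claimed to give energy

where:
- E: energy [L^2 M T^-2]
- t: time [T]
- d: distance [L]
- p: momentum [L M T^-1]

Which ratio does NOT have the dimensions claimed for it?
(C) p/t does not give energy

(A) E/t: [L^2 M T^-3] = power [L^2 M T^-3] ✓
(B) d/t: [L T^-1] = velocity [L T^-1] ✓
(C) p/t: [L M T^-2] ≠ energy [L^2 M T^-2] ✗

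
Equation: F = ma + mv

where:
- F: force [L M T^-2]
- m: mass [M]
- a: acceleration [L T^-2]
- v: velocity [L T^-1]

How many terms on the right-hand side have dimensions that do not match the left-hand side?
1

LHS F: [L M T^-2]
- ma: [L M T^-2] ✓
- mv: [L M T^-1] ✗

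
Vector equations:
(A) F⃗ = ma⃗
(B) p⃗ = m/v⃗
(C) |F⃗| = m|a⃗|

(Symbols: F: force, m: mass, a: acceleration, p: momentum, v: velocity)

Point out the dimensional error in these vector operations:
(B) p⃗ = m/v⃗

(A) F⃗ = ma⃗: LHS [L M T^-2], RHS [L M T^-2] ✓ — Force and acceleration are vectors, mass is a scalar
(B) p⃗ = m/v⃗: LHS [L M T^-1], RHS [L^-1 M T] ✗ — momentum is mass times velocity; should be mv⃗ (and division by a vector is undefined)
(C) |F⃗| = m|a⃗|: LHS [L M T^-2], RHS [L M T^-2] ✓ — magnitudes of vectors are scalars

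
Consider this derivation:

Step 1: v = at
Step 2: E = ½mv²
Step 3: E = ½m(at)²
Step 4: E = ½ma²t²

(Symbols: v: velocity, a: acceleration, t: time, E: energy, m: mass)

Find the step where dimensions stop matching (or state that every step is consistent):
No step introduces an error — all steps are dimensionally consistent.

Step 1: v = at → LHS [L T^-1], RHS [L T^-1] ✓
Step 2: E = ½mv² → LHS [L^2 M T^-2], RHS [L^2 M T^-2] ✓
Step 3: E = ½m(at)² → LHS [L^2 M T^-2], RHS [L^2 M T^-2] ✓
Step 4: E = ½ma²t² → LHS [L^2 M T^-2], RHS [L^2 M T^-2] ✓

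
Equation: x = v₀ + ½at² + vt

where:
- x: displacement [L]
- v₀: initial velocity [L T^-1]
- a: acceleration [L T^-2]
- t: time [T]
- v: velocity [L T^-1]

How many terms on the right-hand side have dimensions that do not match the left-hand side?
1

LHS x: [L]
- v₀: [L T^-1] ✗
- ½at²: [L] ✓
- vt: [L] ✓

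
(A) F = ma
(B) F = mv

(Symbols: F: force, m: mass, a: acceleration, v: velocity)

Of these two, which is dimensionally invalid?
(B)

(A) F = ma: LHS [L M T^-2], RHS [L M T^-2] ✓
(B) F = mv: LHS [L M T^-2], RHS [L M T^-1] ✗

Expression (B) F = mv is dimensionally incorrect.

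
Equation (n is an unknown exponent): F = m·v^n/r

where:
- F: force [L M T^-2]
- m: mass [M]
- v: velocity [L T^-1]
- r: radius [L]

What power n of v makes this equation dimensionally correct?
n = 2

F has dimensions [L M T^-2]; v has dimensions [L T^-1].
The rest of the RHS has dimensions [L^-1 M], so v^n must supply [L^2 T^-2].
With n = 2: m·v^2/r has dimensions [L M T^-2], matching the LHS ✓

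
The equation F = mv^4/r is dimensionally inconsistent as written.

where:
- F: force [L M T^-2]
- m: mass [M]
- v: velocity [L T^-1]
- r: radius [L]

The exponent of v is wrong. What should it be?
The exponent of v should be 2: F = mv^2/r

The LHS F has dimensions [L M T^-2]; v has dimensions [L T^-1].
As written, the RHS mv^4/r (exponent 4 on v) has dimensions [L^3 M T^-4], which does not match.
With exponent 2, the RHS mv^2/r has dimensions [L M T^-2], matching the LHS.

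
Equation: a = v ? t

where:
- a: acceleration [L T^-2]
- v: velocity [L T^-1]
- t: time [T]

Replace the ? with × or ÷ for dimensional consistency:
division (÷): a = v ÷ t

a [L T^-2]; v [L T^-1]; t [T].
v × t → [L] ✗
v ÷ t → [L T^-2] ✓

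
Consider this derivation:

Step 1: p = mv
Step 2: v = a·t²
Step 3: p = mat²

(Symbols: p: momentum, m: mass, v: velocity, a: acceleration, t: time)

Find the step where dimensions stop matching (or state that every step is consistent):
Step 2

Step 1: p = mv → LHS [L M T^-1], RHS [L M T^-1] ✓
Step 2: v = a·t² → LHS [L T^-1], RHS [L] ✗

The first dimensional inconsistency appears in step 2: v = a·t²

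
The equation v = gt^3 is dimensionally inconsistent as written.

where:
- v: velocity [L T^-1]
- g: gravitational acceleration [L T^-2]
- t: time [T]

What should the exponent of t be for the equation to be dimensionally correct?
The exponent of t should be 1: v = gt

The LHS v has dimensions [L T^-1]; t has dimensions [T].
As written, the RHS gt^3 (exponent 3 on t) has dimensions [L T], which does not match.
With exponent 1, the RHS gt has dimensions [L T^-1], matching the LHS.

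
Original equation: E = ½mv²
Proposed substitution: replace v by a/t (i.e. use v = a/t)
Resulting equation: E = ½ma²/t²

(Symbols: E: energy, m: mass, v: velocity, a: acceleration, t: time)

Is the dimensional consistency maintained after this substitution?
No

[v] = [L T^-1] and [a/t] = [L T^-3]. These differ, so the substitution replaces a quantity by one of different dimensions and the result E = ½ma²/t² has LHS [L^2 M T^-2] vs RHS [L^2 M T^-6] — inconsistent.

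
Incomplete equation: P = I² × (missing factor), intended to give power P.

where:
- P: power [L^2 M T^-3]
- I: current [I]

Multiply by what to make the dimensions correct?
R (resistance), dimensions [I^-2 L^2 M T^-3]

P has dimensions [L^2 M T^-3] and I² has dimensions [I^2].
The missing factor must have dimensions [L^2 M T^-3] / [I^2] = [I^-2 L^2 M T^-3], i.e. resistance (R).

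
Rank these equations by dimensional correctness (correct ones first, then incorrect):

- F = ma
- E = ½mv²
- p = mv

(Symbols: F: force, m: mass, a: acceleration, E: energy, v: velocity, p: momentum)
Dimensionally correct: F = ma, E = ½mv², p = mv
Dimensionally incorrect: none
Ordered (correct first, then incorrect): F = ma, E = ½mv², p = mv

- F = ma: LHS [L M T^-2], RHS [L M T^-2] → correct ✓
- E = ½mv²: LHS [L^2 M T^-2], RHS [L^2 M T^-2] → correct ✓
- p = mv: LHS [L M T^-1], RHS [L M T^-1] → correct ✓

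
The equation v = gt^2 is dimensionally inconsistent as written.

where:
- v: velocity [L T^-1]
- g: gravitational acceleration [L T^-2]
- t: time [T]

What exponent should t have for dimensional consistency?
The exponent of t should be 1: v = gt

The LHS v has dimensions [L T^-1]; t has dimensions [T].
As written, the RHS gt^2 (exponent 2 on t) has dimensions [L], which does not match.
With exponent 1, the RHS gt has dimensions [L T^-1], matching the LHS.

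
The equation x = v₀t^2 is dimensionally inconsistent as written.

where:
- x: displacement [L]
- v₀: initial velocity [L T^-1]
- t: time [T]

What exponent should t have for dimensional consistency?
The exponent of t should be 1: x = v₀t

The LHS x has dimensions [L]; t has dimensions [T].
As written, the RHS v₀t^2 (exponent 2 on t) has dimensions [L T], which does not match.
With exponent 1, the RHS v₀t has dimensions [L], matching the LHS.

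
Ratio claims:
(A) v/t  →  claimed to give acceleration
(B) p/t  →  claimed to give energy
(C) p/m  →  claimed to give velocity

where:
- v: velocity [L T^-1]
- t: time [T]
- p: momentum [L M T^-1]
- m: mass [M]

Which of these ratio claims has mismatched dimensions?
(B) p/t does not give energy

(A) v/t: [L T^-2] = acceleration [L T^-2] ✓
(B) p/t: [L M T^-2] ≠ energy [L^2 M T^-2] ✗
(C) p/m: [L T^-1] = velocity [L T^-1] ✓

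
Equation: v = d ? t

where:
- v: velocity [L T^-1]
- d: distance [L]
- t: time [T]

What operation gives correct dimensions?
division (÷): v = d ÷ t

v [L T^-1]; d [L]; t [T].
d × t → [L T] ✗
d ÷ t → [L T^-1] ✓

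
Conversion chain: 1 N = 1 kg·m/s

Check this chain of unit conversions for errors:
The chain is incorrect (it contains an error).

Incorrect: Newton is kg·m/s², not kg·m/s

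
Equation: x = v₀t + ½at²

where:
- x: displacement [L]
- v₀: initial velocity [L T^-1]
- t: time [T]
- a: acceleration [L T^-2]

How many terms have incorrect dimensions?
0

LHS x: [L]
- v₀t: [L] ✓
- ½at²: [L] ✓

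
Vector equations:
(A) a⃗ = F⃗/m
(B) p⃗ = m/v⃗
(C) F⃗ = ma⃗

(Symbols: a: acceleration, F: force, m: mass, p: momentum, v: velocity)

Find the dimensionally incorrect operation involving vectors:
(B) p⃗ = m/v⃗

(A) a⃗ = F⃗/m: LHS [L T^-2], RHS [L T^-2] ✓ — force (vector) divided by mass (scalar)
(B) p⃗ = m/v⃗: LHS [L M T^-1], RHS [L^-1 M T] ✗ — momentum is mass times velocity; should be mv⃗ (and division by a vector is undefined)
(C) F⃗ = ma⃗: LHS [L M T^-2], RHS [L M T^-2] ✓ — Force and acceleration are vectors, mass is a scalar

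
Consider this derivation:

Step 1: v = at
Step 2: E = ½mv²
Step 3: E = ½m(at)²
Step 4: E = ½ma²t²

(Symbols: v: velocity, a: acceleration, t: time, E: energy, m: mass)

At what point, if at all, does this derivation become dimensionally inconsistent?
No step introduces an error — all steps are dimensionally consistent.

Step 1: v = at → LHS [L T^-1], RHS [L T^-1] ✓
Step 2: E = ½mv² → LHS [L^2 M T^-2], RHS [L^2 M T^-2] ✓
Step 3: E = ½m(at)² → LHS [L^2 M T^-2], RHS [L^2 M T^-2] ✓
Step 4: E = ½ma²t² → LHS [L^2 M T^-2], RHS [L^2 M T^-2] ✓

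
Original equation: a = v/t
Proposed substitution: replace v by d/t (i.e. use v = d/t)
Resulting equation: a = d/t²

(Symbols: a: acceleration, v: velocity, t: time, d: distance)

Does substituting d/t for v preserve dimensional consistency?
Yes

[v] = [L T^-1] and [d/t] = [L T^-1]. These match, so the substitution replaces a quantity by one of the same dimensions and the result a = d/t² has LHS [L T^-2] vs RHS [L T^-2] — still consistent.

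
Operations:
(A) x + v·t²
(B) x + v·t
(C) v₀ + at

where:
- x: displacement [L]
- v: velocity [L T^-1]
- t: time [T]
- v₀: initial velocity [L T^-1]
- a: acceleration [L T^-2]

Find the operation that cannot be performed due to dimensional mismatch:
(A) x + v·t²

(A) x + v·t²: x [L] and v·t² [L T] — different dimensions cannot be added/subtracted ✗
(B) x + v·t: x [L] and v·t [L] — same dimensions ✓
(C) v₀ + at: v₀ [L T^-1] and at [L T^-1] — same dimensions ✓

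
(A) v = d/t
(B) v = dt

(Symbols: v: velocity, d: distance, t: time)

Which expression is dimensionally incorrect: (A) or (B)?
(B)

(A) v = d/t: LHS [L T^-1], RHS [L T^-1] ✓
(B) v = dt: LHS [L T^-1], RHS [L T] ✗

Expression (B) v = dt is dimensionally incorrect.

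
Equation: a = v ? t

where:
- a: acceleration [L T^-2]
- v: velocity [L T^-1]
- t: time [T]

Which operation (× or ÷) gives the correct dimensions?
division (÷): a = v ÷ t

a [L T^-2]; v [L T^-1]; t [T].
v × t → [L] ✗
v ÷ t → [L T^-2] ✓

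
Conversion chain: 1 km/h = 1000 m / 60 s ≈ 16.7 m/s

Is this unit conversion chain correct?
The chain is incorrect (it contains an error).

Incorrect: 1 h = 3600 s, not 60 s (1 km/h ≈ 0.278 m/s)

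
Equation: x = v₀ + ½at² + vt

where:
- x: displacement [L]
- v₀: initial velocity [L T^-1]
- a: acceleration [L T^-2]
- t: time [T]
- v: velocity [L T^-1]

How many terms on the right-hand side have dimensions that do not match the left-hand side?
1

LHS x: [L]
- v₀: [L T^-1] ✗
- ½at²: [L] ✓
- vt: [L] ✓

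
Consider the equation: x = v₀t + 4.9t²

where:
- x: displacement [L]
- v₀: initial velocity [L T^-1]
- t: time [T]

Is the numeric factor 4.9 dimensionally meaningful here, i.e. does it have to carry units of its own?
Yes

x has dimensions [L], while t² alone has dimensions [T^2]. For the equation to balance, the factor 4.9 must carry dimensions [L T^-2] — it is a dimensional constant (a numerical value of a physical quantity with its units suppressed), not a pure number.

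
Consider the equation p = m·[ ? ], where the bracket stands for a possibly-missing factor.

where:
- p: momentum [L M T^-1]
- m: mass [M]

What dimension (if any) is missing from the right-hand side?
[L T^-1] — velocity (e.g. v)

p has dimensions [L M T^-1]; m has dimensions [M].
The bracketed factor must supply [L M T^-1] / [M] = [L T^-1].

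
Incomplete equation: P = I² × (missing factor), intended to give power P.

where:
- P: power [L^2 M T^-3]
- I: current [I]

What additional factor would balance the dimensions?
R (resistance), dimensions [I^-2 L^2 M T^-3]

P has dimensions [L^2 M T^-3] and I² has dimensions [I^2].
The missing factor must have dimensions [L^2 M T^-3] / [I^2] = [I^-2 L^2 M T^-3], i.e. resistance (R).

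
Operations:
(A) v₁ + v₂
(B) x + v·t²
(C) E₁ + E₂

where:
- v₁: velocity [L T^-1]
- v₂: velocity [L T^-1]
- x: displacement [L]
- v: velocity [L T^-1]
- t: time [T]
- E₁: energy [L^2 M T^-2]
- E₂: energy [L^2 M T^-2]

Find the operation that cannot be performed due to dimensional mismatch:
(B) x + v·t²

(A) v₁ + v₂: v₁ [L T^-1] and v₂ [L T^-1] — same dimensions ✓
(B) x + v·t²: x [L] and v·t² [L T] — different dimensions cannot be added/subtracted ✗
(C) E₁ + E₂: E₁ [L^2 M T^-2] and E₂ [L^2 M T^-2] — same dimensions ✓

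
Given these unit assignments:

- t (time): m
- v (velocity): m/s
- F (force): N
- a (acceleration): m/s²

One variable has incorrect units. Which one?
t

The variable t (time) should have units s, not m.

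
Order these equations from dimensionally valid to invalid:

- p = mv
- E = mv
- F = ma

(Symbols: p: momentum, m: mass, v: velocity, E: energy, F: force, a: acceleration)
Dimensionally correct: p = mv, F = ma
Dimensionally incorrect: E = mv
Ordered (correct first, then incorrect): p = mv, F = ma, E = mv

- p = mv: LHS [L M T^-1], RHS [L M T^-1] → correct ✓
- E = mv: LHS [L^2 M T^-2], RHS [L M T^-1] → incorrect ✗
- F = ma: LHS [L M T^-2], RHS [L M T^-2] → correct ✓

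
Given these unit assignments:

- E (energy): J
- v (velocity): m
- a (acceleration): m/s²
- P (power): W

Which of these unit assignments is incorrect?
v

The variable v (velocity) should have units m/s, not m.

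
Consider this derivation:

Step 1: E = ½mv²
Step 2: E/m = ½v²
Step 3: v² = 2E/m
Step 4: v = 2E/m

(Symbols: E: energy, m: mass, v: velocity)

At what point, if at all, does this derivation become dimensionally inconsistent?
Step 4

Step 1: E = ½mv² → LHS [L^2 M T^-2], RHS [L^2 M T^-2] ✓
Step 2: E/m = ½v² → LHS [L^2 T^-2], RHS [L^2 T^-2] ✓
Step 3: v² = 2E/m → LHS [L^2 T^-2], RHS [L^2 T^-2] ✓
Step 4: v = 2E/m → LHS [L T^-1], RHS [L^2 T^-2] ✗

The first dimensional inconsistency appears in step 4: v = 2E/m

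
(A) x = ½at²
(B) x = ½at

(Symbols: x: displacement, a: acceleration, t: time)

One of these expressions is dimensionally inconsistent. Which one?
(B)

(A) x = ½at²: LHS [L], RHS [L] ✓
(B) x = ½at: LHS [L], RHS [L T^-1] ✗

Expression (B) x = ½at is dimensionally incorrect.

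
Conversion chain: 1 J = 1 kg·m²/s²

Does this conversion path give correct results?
The chain is correct (no errors).

Correct: Joule is defined as kg·m²/s²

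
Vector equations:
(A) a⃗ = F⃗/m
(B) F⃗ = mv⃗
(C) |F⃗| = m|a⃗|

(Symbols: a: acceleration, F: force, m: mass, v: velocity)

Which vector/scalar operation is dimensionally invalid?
(B) F⃗ = mv⃗

(A) a⃗ = F⃗/m: LHS [L T^-2], RHS [L T^-2] ✓ — force (vector) divided by mass (scalar)
(B) F⃗ = mv⃗: LHS [L M T^-2], RHS [L M T^-1] ✗ — mass times velocity is momentum, not force; should be ma⃗
(C) |F⃗| = m|a⃗|: LHS [L M T^-2], RHS [L M T^-2] ✓ — magnitudes of vectors are scalars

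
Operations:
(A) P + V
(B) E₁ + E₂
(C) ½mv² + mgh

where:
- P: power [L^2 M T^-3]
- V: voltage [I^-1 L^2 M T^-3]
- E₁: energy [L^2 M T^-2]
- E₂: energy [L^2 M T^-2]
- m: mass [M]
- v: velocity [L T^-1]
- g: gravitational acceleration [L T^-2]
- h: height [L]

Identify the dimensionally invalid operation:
(A) P + V

(A) P + V: P [L^2 M T^-3] and V [I^-1 L^2 M T^-3] — different dimensions cannot be added/subtracted ✗
(B) E₁ + E₂: E₁ [L^2 M T^-2] and E₂ [L^2 M T^-2] — same dimensions ✓
(C) ½mv² + mgh: ½mv² [L^2 M T^-2] and mgh [L^2 M T^-2] — same dimensions ✓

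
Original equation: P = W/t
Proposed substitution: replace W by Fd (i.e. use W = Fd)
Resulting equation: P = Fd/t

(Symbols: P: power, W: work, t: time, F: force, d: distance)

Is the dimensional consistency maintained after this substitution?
Yes

[W] = [L^2 M T^-2] and [Fd] = [L^2 M T^-2]. These match, so the substitution replaces a quantity by one of the same dimensions and the result P = Fd/t has LHS [L^2 M T^-3] vs RHS [L^2 M T^-3] — still consistent.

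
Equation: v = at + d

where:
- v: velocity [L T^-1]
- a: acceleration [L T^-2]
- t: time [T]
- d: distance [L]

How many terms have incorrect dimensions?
1

LHS v: [L T^-1]
- at: [L T^-1] ✓
- d: [L] ✗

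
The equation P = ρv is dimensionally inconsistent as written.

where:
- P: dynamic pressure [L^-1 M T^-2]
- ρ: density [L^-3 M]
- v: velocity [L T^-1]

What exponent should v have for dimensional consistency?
The exponent of v should be 2: P = ρv^2

The LHS P has dimensions [L^-1 M T^-2]; v has dimensions [L T^-1].
As written, the RHS ρv (exponent 1 on v) has dimensions [L^-2 M T^-1], which does not match.
With exponent 2, the RHS ρv^2 has dimensions [L^-1 M T^-2], matching the LHS.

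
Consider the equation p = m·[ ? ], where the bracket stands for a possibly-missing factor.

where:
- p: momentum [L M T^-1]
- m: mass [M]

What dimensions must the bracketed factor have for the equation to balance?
[L T^-1] — velocity (e.g. v)

p has dimensions [L M T^-1]; m has dimensions [M].
The bracketed factor must supply [L M T^-1] / [M] = [L T^-1].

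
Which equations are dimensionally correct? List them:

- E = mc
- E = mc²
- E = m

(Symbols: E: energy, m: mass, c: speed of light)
Dimensionally correct: E = mc²
Dimensionally incorrect: E = mc, E = m
Ordered (correct first, then incorrect): E = mc², E = mc, E = m

- E = mc: LHS [L^2 M T^-2], RHS [L M T^-1] → incorrect ✗
- E = mc²: LHS [L^2 M T^-2], RHS [L^2 M T^-2] → correct ✓
- E = m: LHS [L^2 M T^-2], RHS [M] → incorrect ✗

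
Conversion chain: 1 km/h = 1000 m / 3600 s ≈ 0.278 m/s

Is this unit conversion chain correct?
The chain is correct (no errors).

Correct: 1 km = 1000 m, 1 h = 3600 s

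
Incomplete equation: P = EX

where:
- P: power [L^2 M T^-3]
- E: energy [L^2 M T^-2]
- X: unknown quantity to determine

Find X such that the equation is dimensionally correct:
X = f (inverse time / frequency (1/t)), dimensions [T^-1]

P has dimensions [L^2 M T^-3]; the rest of the RHS (E) has dimensions [L^2 M T^-2].
So X must have dimensions [T^-1] — X = f (inverse time / frequency (1/t)).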